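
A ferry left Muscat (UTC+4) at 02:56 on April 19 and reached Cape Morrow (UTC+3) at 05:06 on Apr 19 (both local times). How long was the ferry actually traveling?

Departure in UTC: 02:56 − 4:00 = 22:56 on Apr 18.
Arrival in UTC: 05:06 − 3:00 = 02:06 on Apr 19.
Elapsed = 02:06 − 22:56 (+1 day) = 3 hours 10 minutes.

3 hours 10 minutes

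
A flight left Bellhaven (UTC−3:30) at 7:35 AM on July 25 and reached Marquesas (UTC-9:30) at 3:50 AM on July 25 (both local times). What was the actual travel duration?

Departure in UTC: 7:35 AM + 3:30 = 11:05 AM on Jul 25.
Arrival in UTC: 3:50 AM + 9:30 = 1:20 PM on Jul 25.
Elapsed = 1:20 PM − 11:05 AM = 2 hours 15 minutes.

2 hours 15 minutes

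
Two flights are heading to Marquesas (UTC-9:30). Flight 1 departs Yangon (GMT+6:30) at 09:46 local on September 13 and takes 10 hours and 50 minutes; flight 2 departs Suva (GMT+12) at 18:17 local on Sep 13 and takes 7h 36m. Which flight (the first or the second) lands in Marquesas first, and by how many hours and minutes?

Flight 1 in UTC: 09:46 − 6:30 = 03:16 on Sep 13.
+10 hours 50 minutes → arrive 14:06 UTC on Sep 13.
Flight 2 in UTC: 18:17 − 12:00 = 06:17 on Sep 13.
+7 hours 36 minutes → arrive 13:53 UTC on Sep 13.
Flight 2 lands earlier by 13 minutes.

the second, by 13 minutes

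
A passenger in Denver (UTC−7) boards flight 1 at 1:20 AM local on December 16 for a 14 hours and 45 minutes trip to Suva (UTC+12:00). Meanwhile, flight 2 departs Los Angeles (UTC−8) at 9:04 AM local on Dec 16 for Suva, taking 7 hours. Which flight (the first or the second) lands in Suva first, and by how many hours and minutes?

Flight 1 in UTC: 1:20 AM + 7:00 = 8:20 AM on Dec 16.
+14 hours and 45 minutes → arrive 11:05 PM UTC on Dec 16.
Flight 2 in UTC: 9:04 AM + 8:00 = 5:04 PM on Dec 16.
+7 hours → arrive 12:04 AM UTC on Dec 17.
Flight 1 lands earlier by 59 minutes.

the first, by 59 minutes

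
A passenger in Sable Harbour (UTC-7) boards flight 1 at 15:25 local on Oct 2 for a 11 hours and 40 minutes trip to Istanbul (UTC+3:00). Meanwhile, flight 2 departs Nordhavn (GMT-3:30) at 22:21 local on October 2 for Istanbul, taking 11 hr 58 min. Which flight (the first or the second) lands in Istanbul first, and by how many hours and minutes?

Flight 1 in UTC: 15:25 + 7:00 = 22:25 on Oct 2.
+11 hours 40 minutes → arrive 10:05 UTC on Oct 3.
Flight 2 in UTC: 22:21 + 3:30 = 01:51 on Oct 3.
+11 hours 58 minutes → arrive 13:49 UTC on Oct 3.
Flight 1 lands earlier by 3 hours 44 minutes.

the first, by 3 hours 44 minutes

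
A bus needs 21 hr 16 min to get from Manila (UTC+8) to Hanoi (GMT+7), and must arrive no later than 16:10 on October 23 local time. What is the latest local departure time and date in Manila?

Target arrival in UTC: 16:10 − 7:00 = 09:10 on Oct 23.
Subtract 21 hours 16 minutes → departure 11:54 UTC on Oct 22.
Manila is UTC+8:00: 11:54 + 8:00 = 19:54 on Oct 22.

19:54 on October 22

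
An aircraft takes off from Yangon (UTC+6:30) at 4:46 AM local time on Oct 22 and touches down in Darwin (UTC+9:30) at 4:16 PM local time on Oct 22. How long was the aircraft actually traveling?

Departure in UTC: 4:46 AM − 6:30 = 10:16 PM on Oct 21.
Arrival in UTC: 4:16 PM − 9:30 = 6:46 AM on Oct 22.
Elapsed = 6:46 AM − 10:16 PM (+1 day) = 8 hours 30 minutes.

8 hours 30 minutes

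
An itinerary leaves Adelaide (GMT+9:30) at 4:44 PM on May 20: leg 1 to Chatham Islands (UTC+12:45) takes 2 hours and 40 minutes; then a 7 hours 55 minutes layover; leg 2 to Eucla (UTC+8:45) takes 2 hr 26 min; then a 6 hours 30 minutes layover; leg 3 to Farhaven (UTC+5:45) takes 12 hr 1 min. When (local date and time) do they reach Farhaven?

Convert departure to UTC: 4:44 PM − 9:30 = 7:14 AM UTC on May 20.
Add 2 hours and 40 minutes leg 1 → 9:54 AM UTC.
Add 7 hours 55 minutes layover in Chatham Islands → 5:49 PM UTC.
Add 2 hours 26 minutes leg 2 → 8:15 PM UTC.
Add 6 hours and 30 minutes layover in Eucla → 2:45 AM UTC (May 21).
Add 12 hours and 1 minute leg 3 → 2:46 PM UTC.
Farhaven is UTC+5:45, so local arrival = 2:46 PM + 5:45 = 8:31 PM on May 21.

8:31 PM on May 21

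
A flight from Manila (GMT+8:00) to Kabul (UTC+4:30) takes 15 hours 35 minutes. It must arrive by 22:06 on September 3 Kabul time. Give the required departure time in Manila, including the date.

10:01 on September 3

Target arrival in UTC: 22:06 − 4:30 = 17:36 on Sep 3.
Subtract 15 hours 35 minutes → departure 02:01 UTC on Sep 3.
Manila is UTC+8:00: 02:01 + 8:00 = 10:01 on Sep 3.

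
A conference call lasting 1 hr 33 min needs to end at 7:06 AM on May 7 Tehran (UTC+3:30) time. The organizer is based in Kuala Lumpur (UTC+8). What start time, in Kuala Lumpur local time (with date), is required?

10:03 AM on May 7

Target end time in UTC: 7:06 AM − 3:30 = 3:36 AM on May 7.
Subtract 1 hour 33 minutes → start 2:03 AM UTC on May 7.
Kuala Lumpur is UTC+8:00: 2:03 AM + 8:00 = 10:03 AM on May 7.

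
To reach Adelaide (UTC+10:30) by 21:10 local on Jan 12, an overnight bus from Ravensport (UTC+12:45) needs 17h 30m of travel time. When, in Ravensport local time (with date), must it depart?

Target arrival in UTC: 21:10 − 10:30 = 10:40 on Jan 12.
Subtract 17 hours 30 minutes → departure 17:10 UTC on Jan 11.
Ravensport is UTC+12:45: 17:10 + 12:45 = 05:55 on Jan 12.

05:55 on Jan 12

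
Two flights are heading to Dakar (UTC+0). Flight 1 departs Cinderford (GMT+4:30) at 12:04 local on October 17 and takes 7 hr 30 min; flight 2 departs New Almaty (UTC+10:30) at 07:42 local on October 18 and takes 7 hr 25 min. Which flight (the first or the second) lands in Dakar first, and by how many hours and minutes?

the first, by 13 hours 33 minutes

Flight 1 in UTC: 12:04 − 4:30 = 07:34 on Oct 17.
+7 hours and 30 minutes → arrive 15:04 UTC on Oct 17.
Flight 2 in UTC: 07:42 − 10:30 = 21:12 on Oct 17.
+7 hours and 25 minutes → arrive 04:37 UTC on Oct 18.
Flight 1 lands earlier by 13 hours 33 minutes.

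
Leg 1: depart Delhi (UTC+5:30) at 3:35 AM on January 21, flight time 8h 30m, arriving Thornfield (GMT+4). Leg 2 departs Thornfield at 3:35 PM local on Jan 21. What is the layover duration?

5 hours

Convert departure to UTC: 3:35 AM − 5:30 = 10:05 PM UTC on Jan 20.
Add 8 hours and 30 minutes flight time → 6:35 AM UTC (Jan 21).
Thornfield is UTC+4:00, so local arrival = 6:35 AM + 4:00 = 10:35 AM on Jan 21.
Layover = 3:35 PM − 10:35 AM = 5 hours.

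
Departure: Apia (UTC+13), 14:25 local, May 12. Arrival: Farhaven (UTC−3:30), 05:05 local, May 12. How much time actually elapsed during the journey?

7 hours 10 minutes

Departure in UTC: 14:25 − 13:00 = 01:25 on May 12.
Arrival in UTC: 05:05 + 3:30 = 08:35 on May 12.
Elapsed = 08:35 − 01:25 = 7 hours 10 minutes.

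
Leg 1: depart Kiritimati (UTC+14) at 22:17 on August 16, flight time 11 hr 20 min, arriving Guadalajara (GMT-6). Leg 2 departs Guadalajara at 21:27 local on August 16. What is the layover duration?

7 hours 50 minutes

Convert departure to UTC: 22:17 − 14:00 = 08:17 UTC on Aug 16.
Add 11 hours and 20 minutes flight time → 19:37 UTC.
Guadalajara is UTC−6:00, so local arrival = 19:37 − 6:00 = 13:37 on Aug 16.
Layover = 21:27 − 13:37 = 7 hours 50 minutes.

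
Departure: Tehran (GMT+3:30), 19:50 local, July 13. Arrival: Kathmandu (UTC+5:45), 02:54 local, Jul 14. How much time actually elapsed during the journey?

4 hours 49 minutes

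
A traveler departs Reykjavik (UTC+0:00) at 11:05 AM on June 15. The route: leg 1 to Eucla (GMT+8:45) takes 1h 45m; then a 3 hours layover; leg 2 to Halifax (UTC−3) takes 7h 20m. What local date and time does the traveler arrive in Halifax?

8:10 PM on June 15

Reykjavik is at UTC+0, so departure is already 11:05 AM UTC on Jun 15.
Add 1 hour and 45 minutes leg 1 → 12:50 PM UTC.
Add 3 hours layover in Eucla → 3:50 PM UTC.
Add 7 hours 20 minutes leg 2 → 11:10 PM UTC.
Halifax is UTC−3:00, so local arrival = 11:10 PM − 3:00 = 8:10 PM on Jun 15.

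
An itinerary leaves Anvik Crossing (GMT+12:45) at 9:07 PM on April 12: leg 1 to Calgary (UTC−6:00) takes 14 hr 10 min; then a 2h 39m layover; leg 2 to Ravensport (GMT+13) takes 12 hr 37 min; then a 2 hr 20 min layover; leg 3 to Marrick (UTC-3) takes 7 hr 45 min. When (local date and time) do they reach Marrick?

8:53 PM on April 13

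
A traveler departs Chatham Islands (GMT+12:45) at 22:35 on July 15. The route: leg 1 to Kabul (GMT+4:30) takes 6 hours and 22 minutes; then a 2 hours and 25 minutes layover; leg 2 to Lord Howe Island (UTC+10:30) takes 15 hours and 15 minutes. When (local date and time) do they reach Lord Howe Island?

20:22 on Jul 16

Convert departure to UTC: 22:35 − 12:45 = 09:50 UTC on Jul 15.
Add 6 hours 22 minutes leg 1 → 16:12 UTC.
Add 2 hours 25 minutes layover in Kabul → 18:37 UTC.
Add 15 hours 15 minutes leg 2 → 09:52 UTC (Jul 16).
Lord Howe Island is UTC+10:30, so local arrival = 09:52 + 10:30 = 20:22 on Jul 16.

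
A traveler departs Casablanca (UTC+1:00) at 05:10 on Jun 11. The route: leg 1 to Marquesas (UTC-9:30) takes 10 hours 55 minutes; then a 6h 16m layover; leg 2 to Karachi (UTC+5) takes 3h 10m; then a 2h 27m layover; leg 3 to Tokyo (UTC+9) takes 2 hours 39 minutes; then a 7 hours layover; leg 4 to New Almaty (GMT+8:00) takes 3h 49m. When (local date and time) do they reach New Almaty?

Convert departure to UTC: 05:10 − 1:00 = 04:10 UTC on Jun 11.
Add 10 hours and 55 minutes leg 1 → 15:05 UTC.
Add 6 hours 16 minutes layover in Marquesas → 21:21 UTC.
Add 3 hours and 10 minutes leg 2 → 00:31 UTC (Jun 12).
Add 2 hours 27 minutes layover in Karachi → 02:58 UTC.
Add 2 hours and 39 minutes leg 3 → 05:37 UTC.
Add 7 hours layover in Tokyo → 12:37 UTC.
Add 3 hours 49 minutes leg 4 → 16:26 UTC.
New Almaty is UTC+8:00, so local arrival = 16:26 + 8:00 = 00:26 on Jun 13.

00:26 on June 13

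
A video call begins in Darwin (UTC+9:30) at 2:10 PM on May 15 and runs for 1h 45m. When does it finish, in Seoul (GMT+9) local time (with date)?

Convert start to UTC: 2:10 PM − 9:30 = 4:40 AM UTC on May 15.
Add 1 hour 45 minutes duration → 6:25 AM UTC.
Seoul is UTC+9:00, so local end time = 6:25 AM + 9:00 = 3:25 PM on May 15.

3:25 PM on May 15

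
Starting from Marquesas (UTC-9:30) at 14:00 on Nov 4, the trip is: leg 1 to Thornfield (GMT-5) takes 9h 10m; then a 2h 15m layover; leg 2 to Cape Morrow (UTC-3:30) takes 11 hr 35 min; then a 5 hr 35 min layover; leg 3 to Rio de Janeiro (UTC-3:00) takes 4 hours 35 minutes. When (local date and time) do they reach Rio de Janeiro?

05:40 on November 6

Convert departure to UTC: 14:00 + 9:30 = 23:30 UTC on Nov 4.
Add 9 hours 10 minutes leg 1 → 08:40 UTC (Nov 5).
Add 2 hours and 15 minutes layover in Thornfield → 10:55 UTC.
Add 11 hours 35 minutes leg 2 → 22:30 UTC.
Add 5 hours 35 minutes layover in Cape Morrow → 04:05 UTC (Nov 6).
Add 4 hours 35 minutes leg 3 → 08:40 UTC.
Rio de Janeiro is UTC−3:00, so local arrival = 08:40 − 3:00 = 05:40 on Nov 6.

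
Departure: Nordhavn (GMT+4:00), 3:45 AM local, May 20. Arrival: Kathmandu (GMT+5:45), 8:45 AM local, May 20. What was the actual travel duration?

Departure in UTC: 3:45 AM − 4:00 = 11:45 PM on May 19.
Arrival in UTC: 8:45 AM − 5:45 = 3:00 AM on May 20.
Elapsed = 3:00 AM − 11:45 PM (+1 day) = 3 hours 15 minutes.

3 hours 15 minutes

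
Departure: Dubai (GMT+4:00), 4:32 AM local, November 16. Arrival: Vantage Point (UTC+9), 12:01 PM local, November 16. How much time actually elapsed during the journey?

2 hours 29 minutes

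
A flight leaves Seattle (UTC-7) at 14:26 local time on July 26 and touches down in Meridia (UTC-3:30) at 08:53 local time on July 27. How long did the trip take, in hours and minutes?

Meridia is 3:30 ahead of Seattle.
Clock-face elapsed time (ignoring zones) is 18 hours 27 minutes.
Actual elapsed = 18 hours 27 minutes − 3:30 = 14 hours 57 minutes.

14 hours 57 minutes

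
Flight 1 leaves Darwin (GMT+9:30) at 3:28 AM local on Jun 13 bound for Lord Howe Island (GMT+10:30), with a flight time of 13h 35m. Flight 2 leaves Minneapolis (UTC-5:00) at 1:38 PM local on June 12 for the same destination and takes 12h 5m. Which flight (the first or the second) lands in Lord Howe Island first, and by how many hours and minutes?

Flight 1 in UTC: 3:28 AM − 9:30 = 5:58 PM on Jun 12.
+13 hours 35 minutes → arrive 7:33 AM UTC on Jun 13.
Flight 2 in UTC: 1:38 PM + 5:00 = 6:38 PM on Jun 12.
+12 hours 5 minutes → arrive 6:43 AM UTC on Jun 13.
Flight 2 lands earlier by 50 minutes.

the second, by 50 minutes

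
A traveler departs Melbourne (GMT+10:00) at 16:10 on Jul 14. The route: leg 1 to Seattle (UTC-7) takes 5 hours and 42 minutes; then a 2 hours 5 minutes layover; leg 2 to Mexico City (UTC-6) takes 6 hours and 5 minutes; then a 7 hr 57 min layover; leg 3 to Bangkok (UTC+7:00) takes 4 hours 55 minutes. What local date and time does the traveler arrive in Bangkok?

Convert departure to UTC: 16:10 − 10:00 = 06:10 UTC on Jul 14.
Add 5 hours 42 minutes leg 1 → 11:52 UTC.
Add 2 hours 5 minutes layover in Seattle → 13:57 UTC.
Add 6 hours and 5 minutes leg 2 → 20:02 UTC.
Add 7 hours 57 minutes layover in Mexico City → 03:59 UTC (Jul 15).
Add 4 hours 55 minutes leg 3 → 08:54 UTC.
Bangkok is UTC+7:00, so local arrival = 08:54 + 7:00 = 15:54 on Jul 15.

15:54 on Jul 15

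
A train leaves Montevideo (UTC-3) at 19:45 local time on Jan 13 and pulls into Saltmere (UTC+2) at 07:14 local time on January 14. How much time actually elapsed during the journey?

6 hours 29 minutes

Saltmere is 5:00 ahead of Montevideo.
Clock-face elapsed time (ignoring zones) is 11 hours 29 minutes.
Actual elapsed = 11 hours 29 minutes − 5:00 = 6 hours 29 minutes.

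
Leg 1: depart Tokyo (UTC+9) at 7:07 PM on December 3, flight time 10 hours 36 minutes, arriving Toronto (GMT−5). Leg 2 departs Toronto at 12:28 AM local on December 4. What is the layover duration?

Convert departure to UTC: 7:07 PM − 9:00 = 10:07 AM UTC on Dec 3.
Add 10 hours and 36 minutes flight time → 8:43 PM UTC.
Toronto is UTC−5:00, so local arrival = 8:43 PM − 5:00 = 3:43 PM on Dec 3.
Layover = 12:28 AM − 3:43 PM (+1 day) = 8 hours 45 minutes.

8 hours 45 minutes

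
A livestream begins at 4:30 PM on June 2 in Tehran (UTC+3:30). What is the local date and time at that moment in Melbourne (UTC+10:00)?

11:00 PM on June 2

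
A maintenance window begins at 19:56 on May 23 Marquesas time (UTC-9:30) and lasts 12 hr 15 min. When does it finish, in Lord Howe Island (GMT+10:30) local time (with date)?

Lord Howe Island is 20:00 ahead of Marquesas.
After 12 hours and 15 minutes it is 08:11 (May 24) in Marquesas.
Shift by the zone difference: 08:11 + 20:00 = 04:11 on May 25 in Lord Howe Island.

04:11 on May 25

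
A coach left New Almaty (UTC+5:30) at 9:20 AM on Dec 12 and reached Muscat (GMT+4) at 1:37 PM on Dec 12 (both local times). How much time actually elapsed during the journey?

Departure in UTC: 9:20 AM − 5:30 = 3:50 AM on Dec 12.
Arrival in UTC: 1:37 PM − 4:00 = 9:37 AM on Dec 12.
Elapsed = 9:37 AM − 3:50 AM = 5 hours 47 minutes.

5 hours 47 minutes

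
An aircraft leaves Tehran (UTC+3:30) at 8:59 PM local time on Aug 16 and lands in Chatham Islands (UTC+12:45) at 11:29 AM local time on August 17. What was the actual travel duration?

Departure in UTC: 8:59 PM − 3:30 = 5:29 PM on Aug 16.
Arrival in UTC: 11:29 AM − 12:45 = 10:44 PM on Aug 16.
Elapsed = 10:44 PM − 5:29 PM = 5 hours 15 minutes.

5 hours 15 minutes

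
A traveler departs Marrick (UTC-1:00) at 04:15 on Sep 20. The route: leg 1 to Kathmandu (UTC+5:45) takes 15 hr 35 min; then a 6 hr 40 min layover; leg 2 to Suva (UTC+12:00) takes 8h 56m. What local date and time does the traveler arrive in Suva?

Convert departure to UTC: 04:15 + 1:00 = 05:15 UTC on Sep 20.
Add 15 hours and 35 minutes leg 1 → 20:50 UTC.
Add 6 hours and 40 minutes layover in Kathmandu → 03:30 UTC (Sep 21).
Add 8 hours 56 minutes leg 2 → 12:26 UTC.
Suva is UTC+12:00, so local arrival = 12:26 + 12:00 = 00:26 on Sep 22.

00:26 on September 22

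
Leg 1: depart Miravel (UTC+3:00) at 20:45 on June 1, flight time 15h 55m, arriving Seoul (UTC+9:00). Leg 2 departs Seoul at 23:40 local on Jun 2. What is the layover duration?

Convert departure to UTC: 20:45 − 3:00 = 17:45 UTC on Jun 1.
Add 15 hours 55 minutes flight time → 09:40 UTC (Jun 2).
Seoul is UTC+9:00, so local arrival = 09:40 + 9:00 = 18:40 on Jun 2.
Layover = 23:40 − 18:40 = 5 hours.

5 hours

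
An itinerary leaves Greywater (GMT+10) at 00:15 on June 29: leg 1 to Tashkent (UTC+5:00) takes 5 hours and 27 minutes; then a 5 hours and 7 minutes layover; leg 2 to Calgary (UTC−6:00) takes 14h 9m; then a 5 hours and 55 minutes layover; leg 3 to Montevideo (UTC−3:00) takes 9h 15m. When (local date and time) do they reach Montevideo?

Convert departure to UTC: 00:15 − 10:00 = 14:15 UTC on Jun 28.
Add 5 hours 27 minutes leg 1 → 19:42 UTC.
Add 5 hours 7 minutes layover in Tashkent → 00:49 UTC (Jun 29).
Add 14 hours and 9 minutes leg 2 → 14:58 UTC.
Add 5 hours and 55 minutes layover in Calgary → 20:53 UTC.
Add 9 hours and 15 minutes leg 3 → 06:08 UTC (Jun 30).
Montevideo is UTC−3:00, so local arrival = 06:08 − 3:00 = 03:08 on Jun 30.

03:08 on Jun 30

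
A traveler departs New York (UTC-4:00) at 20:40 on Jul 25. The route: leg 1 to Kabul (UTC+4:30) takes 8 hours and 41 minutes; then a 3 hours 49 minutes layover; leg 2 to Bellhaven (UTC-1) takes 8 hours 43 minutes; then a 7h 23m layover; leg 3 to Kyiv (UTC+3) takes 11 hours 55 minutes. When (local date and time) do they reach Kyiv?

Convert departure to UTC: 20:40 + 4:00 = 00:40 UTC on Jul 26.
Add 8 hours 41 minutes leg 1 → 09:21 UTC.
Add 3 hours and 49 minutes layover in Kabul → 13:10 UTC.
Add 8 hours and 43 minutes leg 2 → 21:53 UTC.
Add 7 hours 23 minutes layover in Bellhaven → 05:16 UTC (Jul 27).
Add 11 hours and 55 minutes leg 3 → 17:11 UTC.
Kyiv is UTC+3:00, so local arrival = 17:11 + 3:00 = 20:11 on Jul 27.

20:11 on Jul 27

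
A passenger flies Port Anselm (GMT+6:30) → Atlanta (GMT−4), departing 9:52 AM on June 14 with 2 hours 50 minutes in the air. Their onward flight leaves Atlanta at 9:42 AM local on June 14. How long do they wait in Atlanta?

Convert departure to UTC: 9:52 AM − 6:30 = 3:22 AM UTC on Jun 14.
Add 2 hours 50 minutes flight time → 6:12 AM UTC.
Atlanta is UTC−4:00, so local arrival = 6:12 AM − 4:00 = 2:12 AM on Jun 14.
Layover = 9:42 AM − 2:12 AM = 7 hours 30 minutes.

7 hours 30 minutes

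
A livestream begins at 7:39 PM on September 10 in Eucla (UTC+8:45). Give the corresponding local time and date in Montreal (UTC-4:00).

6:54 AM on Sep 10

Montreal is 12:45 behind Eucla.
Shift by the zone difference: 7:39 PM − 12:45 = 6:54 AM on Sep 10 in Montreal.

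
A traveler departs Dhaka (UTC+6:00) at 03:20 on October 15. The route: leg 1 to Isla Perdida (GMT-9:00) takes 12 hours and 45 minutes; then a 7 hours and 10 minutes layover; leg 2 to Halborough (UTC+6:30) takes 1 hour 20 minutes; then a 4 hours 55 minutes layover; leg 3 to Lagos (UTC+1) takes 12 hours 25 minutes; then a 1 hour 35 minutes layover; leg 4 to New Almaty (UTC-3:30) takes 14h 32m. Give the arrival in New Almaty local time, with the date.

Convert departure to UTC: 03:20 − 6:00 = 21:20 UTC on Oct 14.
Add 12 hours and 45 minutes leg 1 → 10:05 UTC (Oct 15).
Add 7 hours and 10 minutes layover in Isla Perdida → 17:15 UTC.
Add 1 hour 20 minutes leg 2 → 18:35 UTC.
Add 4 hours 55 minutes layover in Halborough → 23:30 UTC.
Add 12 hours 25 minutes leg 3 → 11:55 UTC (Oct 16).
Add 1 hour and 35 minutes layover in Lagos → 13:30 UTC.
Add 14 hours 32 minutes leg 4 → 04:02 UTC (Oct 17).
New Almaty is UTC−3:30, so local arrival = 04:02 − 3:30 = 00:32 on Oct 17.

00:32 on October 17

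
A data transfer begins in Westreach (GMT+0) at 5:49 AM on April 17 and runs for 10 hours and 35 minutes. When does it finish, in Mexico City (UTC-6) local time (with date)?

10:24 AM on Apr 17

Westreach is at UTC+0, so start is already 5:49 AM UTC on Apr 17.
Add 10 hours 35 minutes duration → 4:24 PM UTC.
Mexico City is UTC−6:00, so local end time = 4:24 PM − 6:00 = 10:24 AM on Apr 17.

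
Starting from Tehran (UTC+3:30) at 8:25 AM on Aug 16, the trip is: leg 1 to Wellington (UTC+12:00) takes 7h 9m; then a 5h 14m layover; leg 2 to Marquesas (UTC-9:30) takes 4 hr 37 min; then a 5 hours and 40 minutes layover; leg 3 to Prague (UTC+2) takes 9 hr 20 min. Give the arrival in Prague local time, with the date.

2:55 PM on Aug 17

Convert departure to UTC: 8:25 AM − 3:30 = 4:55 AM UTC on Aug 16.
Add 7 hours 9 minutes leg 1 → 12:04 PM UTC.
Add 5 hours 14 minutes layover in Wellington → 5:18 PM UTC.
Add 4 hours and 37 minutes leg 2 → 9:55 PM UTC.
Add 5 hours and 40 minutes layover in Marquesas → 3:35 AM UTC (Aug 17).
Add 9 hours 20 minutes leg 3 → 12:55 PM UTC.
Prague is UTC+2:00, so local arrival = 12:55 PM + 2:00 = 2:55 PM on Aug 17.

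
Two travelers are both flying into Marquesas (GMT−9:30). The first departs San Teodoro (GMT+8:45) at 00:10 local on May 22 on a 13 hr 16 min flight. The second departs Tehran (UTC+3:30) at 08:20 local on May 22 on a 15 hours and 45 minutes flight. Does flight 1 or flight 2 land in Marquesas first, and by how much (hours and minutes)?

the first, by 15 hours 54 minutes

Flight 1 in UTC: 00:10 − 8:45 = 15:25 on May 21.
+13 hours and 16 minutes → arrive 04:41 UTC on May 22.
Flight 2 in UTC: 08:20 − 3:30 = 04:50 on May 22.
+15 hours and 45 minutes → arrive 20:35 UTC on May 22.
Flight 1 lands earlier by 15 hours 54 minutes.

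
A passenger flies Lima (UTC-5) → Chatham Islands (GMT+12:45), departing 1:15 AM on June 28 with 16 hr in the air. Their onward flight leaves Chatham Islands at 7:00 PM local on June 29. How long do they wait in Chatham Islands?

8 hours

Convert departure to UTC: 1:15 AM + 5:00 = 6:15 AM UTC on Jun 28.
Add 16 hours flight time → 10:15 PM UTC.
Chatham Islands is UTC+12:45, so local arrival = 10:15 PM + 12:45 = 11:00 AM on Jun 29.
Layover = 7:00 PM − 11:00 AM = 8 hours.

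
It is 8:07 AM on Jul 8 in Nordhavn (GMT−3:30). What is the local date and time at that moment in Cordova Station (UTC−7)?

4:37 AM on Jul 8

Cordova Station is 3:30 behind Nordhavn.
Shift by the zone difference: 8:07 AM − 3:30 = 4:37 AM on Jul 8 in Cordova Station.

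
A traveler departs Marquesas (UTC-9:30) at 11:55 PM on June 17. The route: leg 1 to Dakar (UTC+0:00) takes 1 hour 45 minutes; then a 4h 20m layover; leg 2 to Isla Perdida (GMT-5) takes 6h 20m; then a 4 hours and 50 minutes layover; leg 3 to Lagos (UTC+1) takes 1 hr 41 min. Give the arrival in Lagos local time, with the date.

5:21 AM on Jun 19

Convert departure to UTC: 11:55 PM + 9:30 = 9:25 AM UTC on Jun 18.
Add 1 hour and 45 minutes leg 1 → 11:10 AM UTC.
Add 4 hours and 20 minutes layover in Dakar → 3:30 PM UTC.
Add 6 hours 20 minutes leg 2 → 9:50 PM UTC.
Add 4 hours 50 minutes layover in Isla Perdida → 2:40 AM UTC (Jun 19).
Add 1 hour and 41 minutes leg 3 → 4:21 AM UTC.
Lagos is UTC+1:00, so local arrival = 4:21 AM + 1:00 = 5:21 AM on Jun 19.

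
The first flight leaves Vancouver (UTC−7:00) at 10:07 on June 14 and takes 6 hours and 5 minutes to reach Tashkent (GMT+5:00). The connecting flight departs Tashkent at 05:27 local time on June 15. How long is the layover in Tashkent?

1 hour 15 minutes

Convert departure to UTC: 10:07 + 7:00 = 17:07 UTC on Jun 14.
Add 6 hours and 5 minutes flight time → 23:12 UTC.
Tashkent is UTC+5:00, so local arrival = 23:12 + 5:00 = 04:12 on Jun 15.
Layover = 05:27 − 04:12 = 1 hour 15 minutes.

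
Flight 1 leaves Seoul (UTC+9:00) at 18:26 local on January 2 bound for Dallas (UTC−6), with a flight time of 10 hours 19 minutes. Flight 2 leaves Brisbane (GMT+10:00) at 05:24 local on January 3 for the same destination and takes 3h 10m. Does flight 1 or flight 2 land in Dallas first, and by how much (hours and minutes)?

Flight 1 in UTC: 18:26 − 9:00 = 09:26 on Jan 2.
+10 hours and 19 minutes → arrive 19:45 UTC on Jan 2.
Flight 2 in UTC: 05:24 − 10:00 = 19:24 on Jan 2.
+3 hours and 10 minutes → arrive 22:34 UTC on Jan 2.
Flight 1 lands earlier by 2 hours 49 minutes.

the first, by 2 hours 49 minutes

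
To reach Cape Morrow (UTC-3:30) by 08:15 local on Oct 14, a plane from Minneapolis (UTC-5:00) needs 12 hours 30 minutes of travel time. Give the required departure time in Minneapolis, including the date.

Target arrival in UTC: 08:15 + 3:30 = 11:45 on Oct 14.
Subtract 12 hours and 30 minutes → departure 23:15 UTC on Oct 13.
Minneapolis is UTC−5:00: 23:15 − 5:00 = 18:15 on Oct 13.

18:15 on October 13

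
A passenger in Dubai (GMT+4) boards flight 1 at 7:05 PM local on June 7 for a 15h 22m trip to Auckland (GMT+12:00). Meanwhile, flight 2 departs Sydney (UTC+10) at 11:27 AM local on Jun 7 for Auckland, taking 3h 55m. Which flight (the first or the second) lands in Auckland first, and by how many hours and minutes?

the second, by 25 hours 5 minutes

Flight 1 in UTC: 7:05 PM − 4:00 = 3:05 PM on Jun 7.
+15 hours and 22 minutes → arrive 6:27 AM UTC on Jun 8.
Flight 2 in UTC: 11:27 AM − 10:00 = 1:27 AM on Jun 7.
+3 hours and 55 minutes → arrive 5:22 AM UTC on Jun 7.
Flight 2 lands earlier by 25 hours 5 minutes.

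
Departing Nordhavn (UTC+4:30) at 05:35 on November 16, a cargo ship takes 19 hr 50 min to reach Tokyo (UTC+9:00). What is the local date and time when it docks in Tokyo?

05:55 on November 17

Convert departure to UTC: 05:35 − 4:30 = 01:05 UTC on Nov 16.
Add 19 hours and 50 minutes travel time → 20:55 UTC.
Tokyo is UTC+9:00, so local arrival = 20:55 + 9:00 = 05:55 on Nov 17.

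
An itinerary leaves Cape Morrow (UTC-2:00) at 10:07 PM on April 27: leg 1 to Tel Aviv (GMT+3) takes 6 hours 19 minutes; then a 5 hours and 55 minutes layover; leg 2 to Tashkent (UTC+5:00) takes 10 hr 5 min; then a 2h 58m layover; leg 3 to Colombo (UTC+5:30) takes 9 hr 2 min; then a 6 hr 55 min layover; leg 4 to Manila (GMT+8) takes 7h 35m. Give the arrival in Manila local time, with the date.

8:56 AM on April 30

Convert departure to UTC: 10:07 PM + 2:00 = 12:07 AM UTC on Apr 28.
Add 6 hours 19 minutes leg 1 → 6:26 AM UTC.
Add 5 hours and 55 minutes layover in Tel Aviv → 12:21 PM UTC.
Add 10 hours 5 minutes leg 2 → 10:26 PM UTC.
Add 2 hours 58 minutes layover in Tashkent → 1:24 AM UTC (Apr 29).
Add 9 hours 2 minutes leg 3 → 10:26 AM UTC.
Add 6 hours and 55 minutes layover in Colombo → 5:21 PM UTC.
Add 7 hours 35 minutes leg 4 → 12:56 AM UTC (Apr 30).
Manila is UTC+8:00, so local arrival = 12:56 AM + 8:00 = 8:56 AM on Apr 30.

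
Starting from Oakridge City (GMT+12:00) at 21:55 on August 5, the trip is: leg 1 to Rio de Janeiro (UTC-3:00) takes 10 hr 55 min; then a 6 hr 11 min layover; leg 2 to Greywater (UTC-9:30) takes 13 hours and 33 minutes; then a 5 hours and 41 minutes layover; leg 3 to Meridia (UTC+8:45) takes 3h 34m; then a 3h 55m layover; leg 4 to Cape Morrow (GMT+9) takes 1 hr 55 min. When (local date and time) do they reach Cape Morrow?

16:39 on August 7

Convert departure to UTC: 21:55 − 12:00 = 09:55 UTC on Aug 5.
Add 10 hours 55 minutes leg 1 → 20:50 UTC.
Add 6 hours and 11 minutes layover in Rio de Janeiro → 03:01 UTC (Aug 6).
Add 13 hours and 33 minutes leg 2 → 16:34 UTC.
Add 5 hours and 41 minutes layover in Greywater → 22:15 UTC.
Add 3 hours and 34 minutes leg 3 → 01:49 UTC (Aug 7).
Add 3 hours and 55 minutes layover in Meridia → 05:44 UTC.
Add 1 hour 55 minutes leg 4 → 07:39 UTC.
Cape Morrow is UTC+9:00, so local arrival = 07:39 + 9:00 = 16:39 on Aug 7.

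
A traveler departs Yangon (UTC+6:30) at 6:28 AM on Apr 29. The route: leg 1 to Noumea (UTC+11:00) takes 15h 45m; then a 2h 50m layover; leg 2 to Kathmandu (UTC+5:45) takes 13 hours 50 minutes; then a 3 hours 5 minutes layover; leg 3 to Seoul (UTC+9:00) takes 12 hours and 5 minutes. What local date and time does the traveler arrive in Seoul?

8:33 AM on May 1

Convert departure to UTC: 6:28 AM − 6:30 = 11:58 PM UTC on Apr 28.
Add 15 hours and 45 minutes leg 1 → 3:43 PM UTC (Apr 29).
Add 2 hours 50 minutes layover in Noumea → 6:33 PM UTC.
Add 13 hours 50 minutes leg 2 → 8:23 AM UTC (Apr 30).
Add 3 hours 5 minutes layover in Kathmandu → 11:28 AM UTC.
Add 12 hours and 5 minutes leg 3 → 11:33 PM UTC.
Seoul is UTC+9:00, so local arrival = 11:33 PM + 9:00 = 8:33 AM on May 1.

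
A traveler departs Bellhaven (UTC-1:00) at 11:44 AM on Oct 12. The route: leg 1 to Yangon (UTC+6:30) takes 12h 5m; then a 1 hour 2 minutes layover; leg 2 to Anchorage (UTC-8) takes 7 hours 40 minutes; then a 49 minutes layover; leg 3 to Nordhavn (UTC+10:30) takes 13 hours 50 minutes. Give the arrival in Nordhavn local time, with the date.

Convert departure to UTC: 11:44 AM + 1:00 = 12:44 PM UTC on Oct 12.
Add 12 hours and 5 minutes leg 1 → 12:49 AM UTC (Oct 13).
Add 1 hour 2 minutes layover in Yangon → 1:51 AM UTC.
Add 7 hours 40 minutes leg 2 → 9:31 AM UTC.
Add 49 minutes layover in Anchorage → 10:20 AM UTC.
Add 13 hours 50 minutes leg 3 → 12:10 AM UTC (Oct 14).
Nordhavn is UTC+10:30, so local arrival = 12:10 AM + 10:30 = 10:40 AM on Oct 14.

10:40 AM on October 14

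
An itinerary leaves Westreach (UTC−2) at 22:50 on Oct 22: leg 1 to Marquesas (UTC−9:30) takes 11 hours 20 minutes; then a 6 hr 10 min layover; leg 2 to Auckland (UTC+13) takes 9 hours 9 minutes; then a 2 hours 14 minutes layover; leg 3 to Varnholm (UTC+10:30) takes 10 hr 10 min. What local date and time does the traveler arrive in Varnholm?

02:23 on October 25

Convert departure to UTC: 22:50 + 2:00 = 00:50 UTC on Oct 23.
Add 11 hours 20 minutes leg 1 → 12:10 UTC.
Add 6 hours and 10 minutes layover in Marquesas → 18:20 UTC.
Add 9 hours 9 minutes leg 2 → 03:29 UTC (Oct 24).
Add 2 hours and 14 minutes layover in Auckland → 05:43 UTC.
Add 10 hours and 10 minutes leg 3 → 15:53 UTC.
Varnholm is UTC+10:30, so local arrival = 15:53 + 10:30 = 02:23 on Oct 25.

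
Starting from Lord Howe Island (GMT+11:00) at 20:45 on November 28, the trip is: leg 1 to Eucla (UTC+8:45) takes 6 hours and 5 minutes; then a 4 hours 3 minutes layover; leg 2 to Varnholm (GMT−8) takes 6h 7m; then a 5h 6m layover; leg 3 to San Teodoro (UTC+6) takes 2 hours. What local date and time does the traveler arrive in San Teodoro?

Convert departure to UTC: 20:45 − 11:00 = 09:45 UTC on Nov 28.
Add 6 hours 5 minutes leg 1 → 15:50 UTC.
Add 4 hours and 3 minutes layover in Eucla → 19:53 UTC.
Add 6 hours and 7 minutes leg 2 → 02:00 UTC (Nov 29).
Add 5 hours 6 minutes layover in Varnholm → 07:06 UTC.
Add 2 hours leg 3 → 09:06 UTC.
San Teodoro is UTC+6:00, so local arrival = 09:06 + 6:00 = 15:06 on Nov 29.

15:06 on Nov 29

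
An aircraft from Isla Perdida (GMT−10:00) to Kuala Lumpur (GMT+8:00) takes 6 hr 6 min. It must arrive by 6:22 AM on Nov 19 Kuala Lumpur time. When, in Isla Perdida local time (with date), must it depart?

Target arrival in UTC: 6:22 AM − 8:00 = 10:22 PM on Nov 18.
Subtract 6 hours and 6 minutes → departure 4:16 PM UTC on Nov 18.
Isla Perdida is UTC−10:00: 4:16 PM − 10:00 = 6:16 AM on Nov 18.

6:16 AM on Nov 18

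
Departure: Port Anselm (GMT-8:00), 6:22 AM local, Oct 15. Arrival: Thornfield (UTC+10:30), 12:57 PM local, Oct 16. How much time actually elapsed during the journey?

Departure in UTC: 6:22 AM + 8:00 = 2:22 PM on Oct 15.
Arrival in UTC: 12:57 PM − 10:30 = 2:27 AM on Oct 16.
Elapsed = 2:27 AM − 2:22 PM (+1 day) = 12 hours 5 minutes.

12 hours 5 minutes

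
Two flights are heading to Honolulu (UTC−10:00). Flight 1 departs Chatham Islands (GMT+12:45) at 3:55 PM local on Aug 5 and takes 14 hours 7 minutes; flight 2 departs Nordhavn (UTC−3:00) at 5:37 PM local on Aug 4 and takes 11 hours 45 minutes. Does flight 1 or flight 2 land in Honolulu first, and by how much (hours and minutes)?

Flight 1 in UTC: 3:55 PM − 12:45 = 3:10 AM on Aug 5.
+14 hours 7 minutes → arrive 5:17 PM UTC on Aug 5.
Flight 2 in UTC: 5:37 PM + 3:00 = 8:37 PM on Aug 4.
+11 hours and 45 minutes → arrive 8:22 AM UTC on Aug 5.
Flight 2 lands earlier by 8 hours 55 minutes.

the second, by 8 hours 55 minutes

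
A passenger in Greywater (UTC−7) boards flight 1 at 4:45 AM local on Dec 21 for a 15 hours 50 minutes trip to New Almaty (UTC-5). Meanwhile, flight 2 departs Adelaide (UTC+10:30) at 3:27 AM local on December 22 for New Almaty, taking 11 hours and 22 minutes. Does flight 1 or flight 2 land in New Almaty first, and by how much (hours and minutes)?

the first, by 44 minutes

Flight 1 in UTC: 4:45 AM + 7:00 = 11:45 AM on Dec 21.
+15 hours and 50 minutes → arrive 3:35 AM UTC on Dec 22.
Flight 2 in UTC: 3:27 AM − 10:30 = 4:57 PM on Dec 21.
+11 hours 22 minutes → arrive 4:19 AM UTC on Dec 22.
Flight 1 lands earlier by 44 minutes.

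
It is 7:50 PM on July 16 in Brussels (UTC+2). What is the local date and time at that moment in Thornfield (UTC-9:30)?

8:20 AM on July 16

Thornfield is 11:30 behind Brussels.
Shift by the zone difference: 7:50 PM − 11:30 = 8:20 AM on Jul 16 in Thornfield.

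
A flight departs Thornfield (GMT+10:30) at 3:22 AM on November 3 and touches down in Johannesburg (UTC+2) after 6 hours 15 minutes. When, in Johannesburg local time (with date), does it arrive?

1:07 AM on November 3

Johannesburg is 8:30 behind Thornfield.
After 6 hours and 15 minutes it is 9:37 AM in Thornfield.
Shift by the zone difference: 9:37 AM − 8:30 = 1:07 AM on Nov 3 in Johannesburg.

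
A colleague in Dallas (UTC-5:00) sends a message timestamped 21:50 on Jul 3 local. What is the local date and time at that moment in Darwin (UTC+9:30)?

12:20 on July 4

In UTC: 21:50 + 5:00 = 02:50 on Jul 4.
Darwin is UTC+9:30: 02:50 + 9:30 = 12:20 on Jul 4.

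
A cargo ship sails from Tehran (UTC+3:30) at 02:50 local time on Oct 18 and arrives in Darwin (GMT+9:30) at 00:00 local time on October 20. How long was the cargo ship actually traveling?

39 hours 10 minutes

Departure in UTC: 02:50 − 3:30 = 23:20 on Oct 17.
Arrival in UTC: 00:00 − 9:30 = 14:30 on Oct 19.
Elapsed = 14:30 − 23:20 (+2 days) = 39 hours 10 minutes.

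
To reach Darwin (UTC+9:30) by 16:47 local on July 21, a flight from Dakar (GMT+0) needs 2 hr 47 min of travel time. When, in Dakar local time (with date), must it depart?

04:30 on July 21

Target arrival in UTC: 16:47 − 9:30 = 07:17 on Jul 21.
Subtract 2 hours and 47 minutes → departure 04:30 UTC on Jul 21.
Dakar is UTC+0, so departure is 04:30 on Jul 21.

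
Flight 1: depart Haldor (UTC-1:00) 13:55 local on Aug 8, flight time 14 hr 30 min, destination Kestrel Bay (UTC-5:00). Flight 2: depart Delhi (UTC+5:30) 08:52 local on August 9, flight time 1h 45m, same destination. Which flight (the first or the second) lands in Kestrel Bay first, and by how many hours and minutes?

the second, by 18 minutes

Flight 1 in UTC: 13:55 + 1:00 = 14:55 on Aug 8.
+14 hours and 30 minutes → arrive 05:25 UTC on Aug 9.
Flight 2 in UTC: 08:52 − 5:30 = 03:22 on Aug 9.
+1 hour and 45 minutes → arrive 05:07 UTC on Aug 9.
Flight 2 lands earlier by 18 minutes.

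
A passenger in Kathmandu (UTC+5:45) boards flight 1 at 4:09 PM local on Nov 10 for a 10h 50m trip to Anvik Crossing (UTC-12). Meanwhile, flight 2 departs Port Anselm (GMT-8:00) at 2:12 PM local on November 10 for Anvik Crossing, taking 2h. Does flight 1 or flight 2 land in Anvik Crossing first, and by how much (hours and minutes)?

Flight 1 in UTC: 4:09 PM − 5:45 = 10:24 AM on Nov 10.
+10 hours 50 minutes → arrive 9:14 PM UTC on Nov 10.
Flight 2 in UTC: 2:12 PM + 8:00 = 10:12 PM on Nov 10.
+2 hours → arrive 12:12 AM UTC on Nov 11.
Flight 1 lands earlier by 2 hours 58 minutes.

the first, by 2 hours 58 minutes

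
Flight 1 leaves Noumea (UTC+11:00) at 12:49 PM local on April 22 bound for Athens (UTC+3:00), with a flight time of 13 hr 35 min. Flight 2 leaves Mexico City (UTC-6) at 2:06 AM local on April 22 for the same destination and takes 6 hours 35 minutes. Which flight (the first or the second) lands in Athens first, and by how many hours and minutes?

Flight 1 in UTC: 12:49 PM − 11:00 = 1:49 AM on Apr 22.
+13 hours and 35 minutes → arrive 3:24 PM UTC on Apr 22.
Flight 2 in UTC: 2:06 AM + 6:00 = 8:06 AM on Apr 22.
+6 hours 35 minutes → arrive 2:41 PM UTC on Apr 22.
Flight 2 lands earlier by 43 minutes.

the second, by 43 minutes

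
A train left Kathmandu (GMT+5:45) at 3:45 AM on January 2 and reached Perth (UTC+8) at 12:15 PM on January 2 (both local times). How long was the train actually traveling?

6 hours 15 minutes

Departure in UTC: 3:45 AM − 5:45 = 10:00 PM on Jan 1.
Arrival in UTC: 12:15 PM − 8:00 = 4:15 AM on Jan 2.
Elapsed = 4:15 AM − 10:00 PM (+1 day) = 6 hours 15 minutes.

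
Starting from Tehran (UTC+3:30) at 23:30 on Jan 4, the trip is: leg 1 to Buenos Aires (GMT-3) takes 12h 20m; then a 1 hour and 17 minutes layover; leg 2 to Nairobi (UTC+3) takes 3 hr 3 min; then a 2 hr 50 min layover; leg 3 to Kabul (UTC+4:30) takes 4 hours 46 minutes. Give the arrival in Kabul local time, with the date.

00:46 on Jan 6

Convert departure to UTC: 23:30 − 3:30 = 20:00 UTC on Jan 4.
Add 12 hours 20 minutes leg 1 → 08:20 UTC (Jan 5).
Add 1 hour and 17 minutes layover in Buenos Aires → 09:37 UTC.
Add 3 hours and 3 minutes leg 2 → 12:40 UTC.
Add 2 hours 50 minutes layover in Nairobi → 15:30 UTC.
Add 4 hours and 46 minutes leg 3 → 20:16 UTC.
Kabul is UTC+4:30, so local arrival = 20:16 + 4:30 = 00:46 on Jan 6.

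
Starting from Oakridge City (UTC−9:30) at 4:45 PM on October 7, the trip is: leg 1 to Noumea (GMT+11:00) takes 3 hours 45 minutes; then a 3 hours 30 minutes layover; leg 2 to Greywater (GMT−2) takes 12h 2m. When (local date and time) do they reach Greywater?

7:32 PM on Oct 8

Convert departure to UTC: 4:45 PM + 9:30 = 2:15 AM UTC on Oct 8.
Add 3 hours and 45 minutes leg 1 → 6:00 AM UTC.
Add 3 hours 30 minutes layover in Noumea → 9:30 AM UTC.
Add 12 hours 2 minutes leg 2 → 9:32 PM UTC.
Greywater is UTC−2:00, so local arrival = 9:32 PM − 2:00 = 7:32 PM on Oct 8.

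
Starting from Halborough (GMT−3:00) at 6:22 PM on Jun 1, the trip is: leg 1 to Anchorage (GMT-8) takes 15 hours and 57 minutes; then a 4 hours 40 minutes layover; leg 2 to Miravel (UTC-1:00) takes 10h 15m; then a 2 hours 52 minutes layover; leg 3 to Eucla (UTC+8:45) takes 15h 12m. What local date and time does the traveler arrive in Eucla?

7:03 AM on June 4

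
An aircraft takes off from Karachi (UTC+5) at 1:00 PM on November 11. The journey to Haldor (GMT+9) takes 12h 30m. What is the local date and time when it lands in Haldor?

Convert departure to UTC: 1:00 PM − 5:00 = 8:00 AM UTC on Nov 11.
Add 12 hours 30 minutes travel time → 8:30 PM UTC.
Haldor is UTC+9:00, so local arrival = 8:30 PM + 9:00 = 5:30 AM on Nov 12.

5:30 AM on November 12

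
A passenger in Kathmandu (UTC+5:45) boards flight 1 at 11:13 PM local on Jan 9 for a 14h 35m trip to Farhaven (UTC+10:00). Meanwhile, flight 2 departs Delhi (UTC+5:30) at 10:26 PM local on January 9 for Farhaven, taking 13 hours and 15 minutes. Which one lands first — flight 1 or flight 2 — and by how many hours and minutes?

the second, by 1 hour 52 minutes

Flight 1 in UTC: 11:13 PM − 5:45 = 5:28 PM on Jan 9.
+14 hours 35 minutes → arrive 8:03 AM UTC on Jan 10.
Flight 2 in UTC: 10:26 PM − 5:30 = 4:56 PM on Jan 9.
+13 hours and 15 minutes → arrive 6:11 AM UTC on Jan 10.
Flight 2 lands earlier by 1 hour 52 minutes.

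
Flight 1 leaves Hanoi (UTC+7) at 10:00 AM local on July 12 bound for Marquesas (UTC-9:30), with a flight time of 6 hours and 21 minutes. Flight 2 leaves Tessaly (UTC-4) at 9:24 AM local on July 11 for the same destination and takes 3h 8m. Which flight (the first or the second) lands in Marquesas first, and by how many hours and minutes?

the second, by 16 hours 49 minutes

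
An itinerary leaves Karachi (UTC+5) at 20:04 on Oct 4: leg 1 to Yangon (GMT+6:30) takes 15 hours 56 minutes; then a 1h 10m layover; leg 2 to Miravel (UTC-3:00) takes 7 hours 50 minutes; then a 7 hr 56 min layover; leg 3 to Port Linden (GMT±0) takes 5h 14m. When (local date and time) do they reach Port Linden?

Convert departure to UTC: 20:04 − 5:00 = 15:04 UTC on Oct 4.
Add 15 hours and 56 minutes leg 1 → 07:00 UTC (Oct 5).
Add 1 hour and 10 minutes layover in Yangon → 08:10 UTC.
Add 7 hours and 50 minutes leg 2 → 16:00 UTC.
Add 7 hours and 56 minutes layover in Miravel → 23:56 UTC.
Add 5 hours and 14 minutes leg 3 → 05:10 UTC (Oct 6).
Port Linden is UTC+0, so local arrival is the same: 05:10 on Oct 6.

05:10 on Oct 6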